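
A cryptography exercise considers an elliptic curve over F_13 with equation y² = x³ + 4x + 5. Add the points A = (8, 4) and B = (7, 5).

(12, 0)

(8, 4) + (7, 5). λ = (5 - 4)/(7 - 8) ≡ 1/12 mod 13. 12⁻¹ ≡ 12 (mod 13) since 12·12 = 144 ≡ 1, so λ ≡ 12.
  x = λ² - 8 - 7 = 144 - 15 ≡ 12; y = λ·(8 - 12) - 4 ≡ 0. → (12, 0)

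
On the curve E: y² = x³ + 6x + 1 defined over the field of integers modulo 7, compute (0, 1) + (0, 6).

O

The two points share x = 0 and their y-coordinates satisfy 1 + 6 ≡ 0 (mod 7), so they are inverses. Their sum is O.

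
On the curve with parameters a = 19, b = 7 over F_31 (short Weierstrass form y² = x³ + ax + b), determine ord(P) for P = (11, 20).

3

2P: tangent at (11, 20): λ = (3·11² + 19)/(2·20) ≡ 10/9. 9⁻¹ ≡ 7 (mod 31) since 9·7 = 63 ≡ 1, so λ ≡ 10·7 ≡ 8.
  x = λ² - 11 - 11 = 64 - 22 ≡ 11; y = λ·(11 - 11) - 20 ≡ 11. → (11, 11)
3P: (11, 11) + (11, 20): same x and y₁ ≡ -y₂, so the sum is ∞.
3P = ∞, so the order is 3.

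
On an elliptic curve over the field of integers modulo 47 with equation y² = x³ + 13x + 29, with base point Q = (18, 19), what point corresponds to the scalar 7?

(15, 36)

Double-and-add on 7 = (111)₂. Start with Q = (18, 19) for the leading 1-bit.
double: tangent at (18, 19): λ = (3·18² + 13)/(2·19) ≡ 45/38. 38⁻¹ ≡ 26 (mod 47), so λ ≡ 45·26 ≡ 42.
  x = λ² - 18 - 18 = 1764 - 36 ≡ 36; y = λ·(18 - 36) - 19 ≡ 24. → (36, 24)
add Q: (36, 24) + (18, 19). λ = (19 - 24)/(18 - 36) ≡ 42/29 mod 47. 29⁻¹ ≡ 13 (mod 47) since 29·13 = 377 ≡ 1, so λ ≡ 29.
  x = λ² - 36 - 18 = 841 - 54 ≡ 35; y = λ·(36 - 35) - 24 ≡ 5. → (35, 5)
double: tangent at (35, 5): λ = (3·35² + 13)/(2·5) ≡ 22/10. 10⁻¹ ≡ 33 (mod 47), so λ ≡ 22·33 ≡ 21.
  x = λ² - 35 - 35 = 441 - 70 ≡ 42; y = λ·(35 - 42) - 5 ≡ 36. → (42, 36)
add Q: (42, 36) + (18, 19). λ = (19 - 36)/(18 - 42) ≡ 30/23 mod 47. 23⁻¹ ≡ 45 (mod 47) since 23·45 = 1035 ≡ 1, so λ ≡ 34.
  x = λ² - 42 - 18 = 1156 - 60 ≡ 15; y = λ·(42 - 15) - 36 ≡ 36. → (15, 36)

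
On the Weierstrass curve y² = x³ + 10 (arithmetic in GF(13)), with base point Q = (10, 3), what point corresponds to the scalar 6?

Repeated addition: build up to 6Q.
2Q: tangent at (10, 3): λ = (3·10² + 0)/(2·3) ≡ 1/6. 6⁻¹ ≡ 11 (mod 13), so λ ≡ 1·11 ≡ 11.
  x = λ² - 10 - 10 = 121 - 20 ≡ 10; y = λ·(10 - 10) - 3 ≡ 10. → (10, 10)
3Q: (10, 10) + (10, 3): same x and y₁ ≡ -y₂, so the sum is O.
4Q: O + (10, 3) = (10, 3) (identity).
5Q: tangent at (10, 3): λ = (3·10² + 0)/(2·3) ≡ 1/6. 6⁻¹ ≡ 11 (mod 13), so λ ≡ 1·11 ≡ 11.
  x = λ² - 10 - 10 = 121 - 20 ≡ 10; y = λ·(10 - 10) - 3 ≡ 10. → (10, 10)
6Q: (10, 10) + (10, 3): same x and y₁ ≡ -y₂, so the sum is O.

O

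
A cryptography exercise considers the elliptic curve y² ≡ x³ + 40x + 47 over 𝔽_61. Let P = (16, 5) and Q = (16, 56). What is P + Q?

The two points share x = 16 and their y-coordinates satisfy 5 + 56 ≡ 0 (mod 61), so they are inverses. Their sum is O.

O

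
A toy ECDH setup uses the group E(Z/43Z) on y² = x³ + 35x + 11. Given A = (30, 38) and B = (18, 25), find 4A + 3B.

(5, 15)

First 4A:
Repeated addition: build up to 4A.
2A: tangent at (30, 38): λ = (3·30² + 35)/(2·38) ≡ 26/33. 33⁻¹ ≡ 30 (mod 43) since 33·30 = 990 ≡ 1, so λ ≡ 26·30 ≡ 6.
  x = λ² - 30 - 30 = 36 - 60 ≡ 19; y = λ·(30 - 19) - 38 ≡ 28. → (19, 28)
3A: (19, 28) + (30, 38). λ = (38 - 28)/(30 - 19) ≡ 10/11 mod 43. 11⁻¹ ≡ 4 (mod 43) since 11·4 = 44 ≡ 1, so λ ≡ 40.
  x = λ² - 19 - 30 = 1600 - 49 ≡ 3; y = λ·(19 - 3) - 28 ≡ 10. → (3, 10)
4A: (3, 10) + (30, 38). λ = (38 - 10)/(30 - 3) ≡ 28/27 mod 43. 27⁻¹ ≡ 8 (mod 43) since 27·8 = 216 ≡ 1, so λ ≡ 9.
  x = λ² - 3 - 30 = 81 - 33 ≡ 5; y = λ·(3 - 5) - 10 ≡ 15. → (5, 15)
4A = (5, 15).
Next 3B:
Repeated addition: build up to 3B.
2B: tangent at (18, 25): λ = (3·18² + 35)/(2·25) ≡ 18/7. 7⁻¹ ≡ 37 (mod 43) since 7·37 = 259 ≡ 1, so λ ≡ 18·37 ≡ 21.
  x = λ² - 18 - 18 = 441 - 36 ≡ 18; y = λ·(18 - 18) - 25 ≡ 18. → (18, 18)
3B: (18, 18) + (18, 25): same x and y₁ ≡ -y₂, so the sum is O.
3B = O.
Finally 4A + 3B:
(5, 15) + O = (5, 15) (identity).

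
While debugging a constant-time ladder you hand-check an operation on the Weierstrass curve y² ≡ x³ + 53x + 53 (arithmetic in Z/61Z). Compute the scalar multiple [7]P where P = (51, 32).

(48, 41)

Double-and-add on 7 = (111)₂. Start with P = (51, 32) for the leading 1-bit.
double: tangent at (51, 32): λ = (3·51² + 53)/(2·32) ≡ 48/3. 3⁻¹ ≡ 41 (mod 61), so λ ≡ 48·41 ≡ 16.
  x = λ² - 51 - 51 = 256 - 102 ≡ 32; y = λ·(51 - 32) - 32 ≡ 28. → (32, 28)
add P: (32, 28) + (51, 32). λ = (32 - 28)/(51 - 32) ≡ 4/19 mod 61. 19⁻¹ ≡ 45 (mod 61), so λ ≡ 58.
  x = λ² - 32 - 51 = 3364 - 83 ≡ 48; y = λ·(32 - 48) - 28 ≡ 20. → (48, 20)
double: tangent at (48, 20): λ = (3·48² + 53)/(2·20) ≡ 11/40. 40⁻¹ ≡ 29 (mod 61) since 40·29 = 1160 ≡ 1, so λ ≡ 11·29 ≡ 14.
  x = λ² - 48 - 48 = 196 - 96 ≡ 39; y = λ·(48 - 39) - 20 ≡ 45. → (39, 45)
add P: (39, 45) + (51, 32). λ = (32 - 45)/(51 - 39) ≡ 48/12 mod 61. 12⁻¹ ≡ 56 (mod 61) since 12·56 = 672 ≡ 1, so λ ≡ 4.
  x = λ² - 39 - 51 = 16 - 90 ≡ 48; y = λ·(39 - 48) - 45 ≡ 41. → (48, 41)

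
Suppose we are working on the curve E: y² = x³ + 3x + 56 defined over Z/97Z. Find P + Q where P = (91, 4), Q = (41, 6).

(91, 4) + (41, 6). λ = (6 - 4)/(41 - 91) ≡ 2/47 mod 97. 47⁻¹ ≡ 64 (mod 97), so λ ≡ 31.
  x = λ² - 91 - 41 = 961 - 132 ≡ 53; y = λ·(91 - 53) - 4 ≡ 10. → (53, 10)

(53, 10)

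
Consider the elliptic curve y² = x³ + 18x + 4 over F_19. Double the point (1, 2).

(3, 16)

tangent at (1, 2): λ = (3·1² + 18)/(2·2) ≡ 2/4. 4⁻¹ ≡ 5 (mod 19), so λ ≡ 2·5 ≡ 10.
  x = λ² - 1 - 1 = 100 - 2 ≡ 3; y = λ·(1 - 3) - 2 ≡ 16. → (3, 16)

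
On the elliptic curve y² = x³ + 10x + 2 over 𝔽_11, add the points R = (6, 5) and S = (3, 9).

(6, 5) + (3, 9). λ = (9 - 5)/(3 - 6) ≡ 4/8 mod 11. 8⁻¹ ≡ 7 (mod 11), so λ ≡ 6.
  x = λ² - 6 - 3 = 36 - 9 ≡ 5; y = λ·(6 - 5) - 5 ≡ 1. → (5, 1)

(5, 1)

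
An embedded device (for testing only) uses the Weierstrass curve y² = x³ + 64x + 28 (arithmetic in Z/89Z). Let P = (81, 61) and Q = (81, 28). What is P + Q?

The two points share x = 81 and their y-coordinates satisfy 61 + 28 ≡ 0 (mod 89), so they are inverses. Their sum is 𝒪.

O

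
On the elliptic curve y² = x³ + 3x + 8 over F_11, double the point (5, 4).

tangent at (5, 4): λ = (3·5² + 3)/(2·4) ≡ 1/8. 8⁻¹ ≡ 7 (mod 11), so λ ≡ 1·7 ≡ 7.
  x = λ² - 5 - 5 = 49 - 10 ≡ 6; y = λ·(5 - 6) - 4 ≡ 0. → (6, 0)

(6, 0)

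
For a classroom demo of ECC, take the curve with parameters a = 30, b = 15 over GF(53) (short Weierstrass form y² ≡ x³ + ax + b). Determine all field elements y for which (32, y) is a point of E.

x³ + 30x + 15 = 33743 ≡ 35 (mod 53).
35 is a non-residue mod 53; no y exists.

none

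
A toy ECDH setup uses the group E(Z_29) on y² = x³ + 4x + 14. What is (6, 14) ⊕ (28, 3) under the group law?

(17, 6)

(6, 14) + (28, 3). λ = (3 - 14)/(28 - 6) ≡ 18/22 mod 29. 22⁻¹ ≡ 4 (mod 29), so λ ≡ 14.
  x = λ² - 6 - 28 = 196 - 34 ≡ 17; y = λ·(6 - 17) - 14 ≡ 6. → (17, 6)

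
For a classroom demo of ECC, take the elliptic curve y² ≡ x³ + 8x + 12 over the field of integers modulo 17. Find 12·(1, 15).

O

Write P = (1, 15).
Repeated addition: build up to 12P.
2P: tangent at (1, 15): λ = (3·1² + 8)/(2·15) ≡ 11/13. 13⁻¹ ≡ 4 (mod 17), so λ ≡ 11·4 ≡ 10.
  x = λ² - 1 - 1 = 100 - 2 ≡ 13; y = λ·(1 - 13) - 15 ≡ 1. → (13, 1)
3P: (13, 1) + (1, 15). λ = (15 - 1)/(1 - 13) ≡ 14/5 mod 17. 5⁻¹ ≡ 7 (mod 17), so λ ≡ 13.
  x = λ² - 13 - 1 = 169 - 14 ≡ 2; y = λ·(13 - 2) - 1 ≡ 6. → (2, 6)
4P: (2, 6) + (1, 15). λ = (15 - 6)/(1 - 2) ≡ 9/16 mod 17. 16⁻¹ ≡ 16 (mod 17) since 16·16 = 256 ≡ 1, so λ ≡ 8.
  x = λ² - 2 - 1 = 64 - 3 ≡ 10; y = λ·(2 - 10) - 6 ≡ 15. → (10, 15)
5P: (10, 15) + (1, 15). λ = (15 - 15)/(1 - 10) ≡ 0/8 mod 17. 8⁻¹ ≡ 15 (mod 17) since 8·15 = 120 ≡ 1, so λ ≡ 0.
  x = λ² - 10 - 1 = 0 - 11 ≡ 6; y = λ·(10 - 6) - 15 ≡ 2. → (6, 2)
6P: (6, 2) + (1, 15). λ = (15 - 2)/(1 - 6) ≡ 13/12 mod 17. 12⁻¹ ≡ 10 (mod 17), so λ ≡ 11.
  x = λ² - 6 - 1 = 121 - 7 ≡ 12; y = λ·(6 - 12) - 2 ≡ 0. → (12, 0)
7P: (12, 0) + (1, 15). λ = (15 - 0)/(1 - 12) ≡ 15/6 mod 17. 6⁻¹ ≡ 3 (mod 17) since 6·3 = 18 ≡ 1, so λ ≡ 11.
  x = λ² - 12 - 1 = 121 - 13 ≡ 6; y = λ·(12 - 6) - 0 ≡ 15. → (6, 15)
8P: (6, 15) + (1, 15). λ = (15 - 15)/(1 - 6) ≡ 0/12 mod 17. 12⁻¹ ≡ 10 (mod 17), so λ ≡ 0.
  x = λ² - 6 - 1 = 0 - 7 ≡ 10; y = λ·(6 - 10) - 15 ≡ 2. → (10, 2)
9P: (10, 2) + (1, 15). λ = (15 - 2)/(1 - 10) ≡ 13/8 mod 17. 8⁻¹ ≡ 15 (mod 17), so λ ≡ 8.
  x = λ² - 10 - 1 = 64 - 11 ≡ 2; y = λ·(10 - 2) - 2 ≡ 11. → (2, 11)
10P: (2, 11) + (1, 15). λ = (15 - 11)/(1 - 2) ≡ 4/16 mod 17. 16⁻¹ ≡ 16 (mod 17), so λ ≡ 13.
  x = λ² - 2 - 1 = 169 - 3 ≡ 13; y = λ·(2 - 13) - 11 ≡ 16. → (13, 16)
11P: (13, 16) + (1, 15). λ = (15 - 16)/(1 - 13) ≡ 16/5 mod 17. 5⁻¹ ≡ 7 (mod 17), so λ ≡ 10.
  x = λ² - 13 - 1 = 100 - 14 ≡ 1; y = λ·(13 - 1) - 16 ≡ 2. → (1, 2)
12P: (1, 2) + (1, 15): same x and y₁ ≡ -y₂, so the sum is ∞.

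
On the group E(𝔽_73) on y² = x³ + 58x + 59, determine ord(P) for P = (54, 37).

2P: tangent at (54, 37): λ = (3·54² + 58)/(2·37) ≡ 46/1. 1⁻¹ ≡ 1 (mod 73) since 1·1 = 1 ≡ 1, so λ ≡ 46·1 ≡ 46.
  x = λ² - 54 - 54 = 2116 - 108 ≡ 37; y = λ·(54 - 37) - 37 ≡ 15. → (37, 15)
3P: (37, 15) + (54, 37). λ = (37 - 15)/(54 - 37) ≡ 22/17 mod 73. 17⁻¹ ≡ 43 (mod 73), so λ ≡ 70.
  x = λ² - 37 - 54 = 4900 - 91 ≡ 64; y = λ·(37 - 64) - 15 ≡ 66. → (64, 66)
4P: (64, 66) + (54, 37). λ = (37 - 66)/(54 - 64) ≡ 44/63 mod 73. 63⁻¹ ≡ 51 (mod 73) since 63·51 = 3213 ≡ 1, so λ ≡ 54.
  x = λ² - 64 - 54 = 2916 - 118 ≡ 24; y = λ·(64 - 24) - 66 ≡ 50. → (24, 50)
5P: (24, 50) + (54, 37). λ = (37 - 50)/(54 - 24) ≡ 60/30 mod 73. 30⁻¹ ≡ 56 (mod 73), so λ ≡ 2.
  x = λ² - 24 - 54 = 4 - 78 ≡ 72; y = λ·(24 - 72) - 50 ≡ 0. → (72, 0)
6P: (72, 0) + (54, 37). λ = (37 - 0)/(54 - 72) ≡ 37/55 mod 73. 55⁻¹ ≡ 4 (mod 73) since 55·4 = 220 ≡ 1, so λ ≡ 2.
  x = λ² - 72 - 54 = 4 - 126 ≡ 24; y = λ·(72 - 24) - 0 ≡ 23. → (24, 23)
7P: (24, 23) + (54, 37). λ = (37 - 23)/(54 - 24) ≡ 14/30 mod 73. 30⁻¹ ≡ 56 (mod 73), so λ ≡ 54.
  x = λ² - 24 - 54 = 2916 - 78 ≡ 64; y = λ·(24 - 64) - 23 ≡ 7. → (64, 7)
8P: (64, 7) + (54, 37). λ = (37 - 7)/(54 - 64) ≡ 30/63 mod 73. 63⁻¹ ≡ 51 (mod 73) since 63·51 = 3213 ≡ 1, so λ ≡ 70.
  x = λ² - 64 - 54 = 4900 - 118 ≡ 37; y = λ·(64 - 37) - 7 ≡ 58. → (37, 58)
9P: (37, 58) + (54, 37). λ = (37 - 58)/(54 - 37) ≡ 52/17 mod 73. 17⁻¹ ≡ 43 (mod 73) since 17·43 = 731 ≡ 1, so λ ≡ 46.
  x = λ² - 37 - 54 = 2116 - 91 ≡ 54; y = λ·(37 - 54) - 58 ≡ 36. → (54, 36)
10P: (54, 36) + (54, 37): same x and y₁ ≡ -y₂, so the sum is 𝒪.
10P = 𝒪, so the order is 10.

10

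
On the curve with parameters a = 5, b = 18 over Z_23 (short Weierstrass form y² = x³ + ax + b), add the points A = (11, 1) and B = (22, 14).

(22, 9)

(11, 1) + (22, 14). λ = (14 - 1)/(22 - 11) ≡ 13/11 mod 23. 11⁻¹ ≡ 21 (mod 23) since 11·21 = 231 ≡ 1, so λ ≡ 20.
  x = λ² - 11 - 22 = 400 - 33 ≡ 22; y = λ·(11 - 22) - 1 ≡ 9. → (22, 9)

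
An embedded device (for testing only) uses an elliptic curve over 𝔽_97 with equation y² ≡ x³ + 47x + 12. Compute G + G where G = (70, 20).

tangent at (70, 20): λ = (3·70² + 47)/(2·20) ≡ 3/40. 40⁻¹ ≡ 17 (mod 97), so λ ≡ 3·17 ≡ 51.
  x = λ² - 70 - 70 = 2601 - 140 ≡ 36; y = λ·(70 - 36) - 20 ≡ 65. → (36, 65)

(36, 65)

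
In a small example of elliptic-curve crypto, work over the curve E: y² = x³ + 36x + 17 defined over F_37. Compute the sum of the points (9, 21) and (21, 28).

(4, 22)

(9, 21) + (21, 28). λ = (28 - 21)/(21 - 9) ≡ 7/12 mod 37. 12⁻¹ ≡ 34 (mod 37), so λ ≡ 16.
  x = λ² - 9 - 21 = 256 - 30 ≡ 4; y = λ·(9 - 4) - 21 ≡ 22. → (4, 22)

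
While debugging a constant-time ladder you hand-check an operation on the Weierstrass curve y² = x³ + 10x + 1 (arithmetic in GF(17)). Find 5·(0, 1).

(12, 9)

Write Q = (0, 1).
Double-and-add on 5 = (101)₂. Start with Q = (0, 1) for the leading 1-bit.
double: tangent at (0, 1): λ = (3·0² + 10)/(2·1) ≡ 10/2. 2⁻¹ ≡ 9 (mod 17), so λ ≡ 10·9 ≡ 5.
  x = λ² - 0 - 0 = 25 - 0 ≡ 8; y = λ·(0 - 8) - 1 ≡ 10. → (8, 10)
double: tangent at (8, 10): λ = (3·8² + 10)/(2·10) ≡ 15/3. 3⁻¹ ≡ 6 (mod 17) since 3·6 = 18 ≡ 1, so λ ≡ 15·6 ≡ 5.
  x = λ² - 8 - 8 = 25 - 16 ≡ 9; y = λ·(8 - 9) - 10 ≡ 2. → (9, 2)
add Q: (9, 2) + (0, 1). λ = (1 - 2)/(0 - 9) ≡ 16/8 mod 17. 8⁻¹ ≡ 15 (mod 17), so λ ≡ 2.
  x = λ² - 9 - 0 = 4 - 9 ≡ 12; y = λ·(9 - 12) - 2 ≡ 9. → (12, 9)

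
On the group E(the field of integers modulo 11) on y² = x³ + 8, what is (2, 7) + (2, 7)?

tangent at (2, 7): λ = (3·2² + 0)/(2·7) ≡ 1/3. 3⁻¹ ≡ 4 (mod 11), so λ ≡ 1·4 ≡ 4.
  x = λ² - 2 - 2 = 16 - 4 ≡ 1; y = λ·(2 - 1) - 7 ≡ 8. → (1, 8)

(1, 8)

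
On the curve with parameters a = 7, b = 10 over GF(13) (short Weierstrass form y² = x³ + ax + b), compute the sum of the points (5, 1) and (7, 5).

(5, 12)

(5, 1) + (7, 5). λ = (5 - 1)/(7 - 5) ≡ 4/2 mod 13. 2⁻¹ ≡ 7 (mod 13), so λ ≡ 2.
  x = λ² - 5 - 7 = 4 - 12 ≡ 5; y = λ·(5 - 5) - 1 ≡ 12. → (5, 12)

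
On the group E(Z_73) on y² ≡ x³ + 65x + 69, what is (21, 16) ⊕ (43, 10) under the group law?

(32, 60)

(21, 16) + (43, 10). λ = (10 - 16)/(43 - 21) ≡ 67/22 mod 73. 22⁻¹ ≡ 10 (mod 73), so λ ≡ 13.
  x = λ² - 21 - 43 = 169 - 64 ≡ 32; y = λ·(21 - 32) - 16 ≡ 60. → (32, 60)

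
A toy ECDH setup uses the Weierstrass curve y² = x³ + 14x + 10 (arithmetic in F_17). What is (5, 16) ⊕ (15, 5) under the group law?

(5, 16) + (15, 5). λ = (5 - 16)/(15 - 5) ≡ 6/10 mod 17. 10⁻¹ ≡ 12 (mod 17) since 10·12 = 120 ≡ 1, so λ ≡ 4.
  x = λ² - 5 - 15 = 16 - 20 ≡ 13; y = λ·(5 - 13) - 16 ≡ 3. → (13, 3)

(13, 3)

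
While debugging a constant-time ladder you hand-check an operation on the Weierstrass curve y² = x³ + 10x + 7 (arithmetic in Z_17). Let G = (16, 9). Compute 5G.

(12, 6)

Repeated addition: build up to 5G.
2G: tangent at (16, 9): λ = (3·16² + 10)/(2·9) ≡ 13/1. 1⁻¹ ≡ 1 (mod 17), so λ ≡ 13·1 ≡ 13.
  x = λ² - 16 - 16 = 169 - 32 ≡ 1; y = λ·(16 - 1) - 9 ≡ 16. → (1, 16)
3G: (1, 16) + (16, 9). λ = (9 - 16)/(16 - 1) ≡ 10/15 mod 17. 15⁻¹ ≡ 8 (mod 17), so λ ≡ 12.
  x = λ² - 1 - 16 = 144 - 17 ≡ 8; y = λ·(1 - 8) - 16 ≡ 2. → (8, 2)
4G: (8, 2) + (16, 9). λ = (9 - 2)/(16 - 8) ≡ 7/8 mod 17. 8⁻¹ ≡ 15 (mod 17) since 8·15 = 120 ≡ 1, so λ ≡ 3.
  x = λ² - 8 - 16 = 9 - 24 ≡ 2; y = λ·(8 - 2) - 2 ≡ 16. → (2, 16)
5G: (2, 16) + (16, 9). λ = (9 - 16)/(16 - 2) ≡ 10/14 mod 17. 14⁻¹ ≡ 11 (mod 17), so λ ≡ 8.
  x = λ² - 2 - 16 = 64 - 18 ≡ 12; y = λ·(2 - 12) - 16 ≡ 6. → (12, 6)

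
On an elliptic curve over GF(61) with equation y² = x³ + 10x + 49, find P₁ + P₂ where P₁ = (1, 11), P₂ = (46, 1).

(1, 11) + (46, 1). λ = (1 - 11)/(46 - 1) ≡ 51/45 mod 61. 45⁻¹ ≡ 19 (mod 61) since 45·19 = 855 ≡ 1, so λ ≡ 54.
  x = λ² - 1 - 46 = 2916 - 47 ≡ 2; y = λ·(1 - 2) - 11 ≡ 57. → (2, 57)

(2, 57)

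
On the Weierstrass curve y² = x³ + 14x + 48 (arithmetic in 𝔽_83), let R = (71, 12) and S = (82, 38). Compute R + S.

(57, 6)

(71, 12) + (82, 38). λ = (38 - 12)/(82 - 71) ≡ 26/11 mod 83. 11⁻¹ ≡ 68 (mod 83) since 11·68 = 748 ≡ 1, so λ ≡ 25.
  x = λ² - 71 - 82 = 625 - 153 ≡ 57; y = λ·(71 - 57) - 12 ≡ 6. → (57, 6)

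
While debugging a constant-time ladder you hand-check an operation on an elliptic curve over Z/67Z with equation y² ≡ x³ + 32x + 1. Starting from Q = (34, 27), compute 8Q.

Repeated addition: build up to 8Q.
2Q: tangent at (34, 27): λ = (3·34² + 32)/(2·27) ≡ 16/54. 54⁻¹ ≡ 36 (mod 67), so λ ≡ 16·36 ≡ 40.
  x = λ² - 34 - 34 = 1600 - 68 ≡ 58; y = λ·(34 - 58) - 27 ≡ 18. → (58, 18)
3Q: (58, 18) + (34, 27). λ = (27 - 18)/(34 - 58) ≡ 9/43 mod 67. 43⁻¹ ≡ 53 (mod 67) since 43·53 = 2279 ≡ 1, so λ ≡ 8.
  x = λ² - 58 - 34 = 64 - 92 ≡ 39; y = λ·(58 - 39) - 18 ≡ 0. → (39, 0)
4Q: (39, 0) + (34, 27). λ = (27 - 0)/(34 - 39) ≡ 27/62 mod 67. 62⁻¹ ≡ 40 (mod 67), so λ ≡ 8.
  x = λ² - 39 - 34 = 64 - 73 ≡ 58; y = λ·(39 - 58) - 0 ≡ 49. → (58, 49)
5Q: (58, 49) + (34, 27). λ = (27 - 49)/(34 - 58) ≡ 45/43 mod 67. 43⁻¹ ≡ 53 (mod 67) since 43·53 = 2279 ≡ 1, so λ ≡ 40.
  x = λ² - 58 - 34 = 1600 - 92 ≡ 34; y = λ·(58 - 34) - 49 ≡ 40. → (34, 40)
6Q: (34, 40) + (34, 27): same x and y₁ ≡ -y₂, so the sum is O.
7Q: O + (34, 27) = (34, 27) (identity).
8Q: tangent at (34, 27): λ = (3·34² + 32)/(2·27) ≡ 16/54. 54⁻¹ ≡ 36 (mod 67) since 54·36 = 1944 ≡ 1, so λ ≡ 16·36 ≡ 40.
  x = λ² - 34 - 34 = 1600 - 68 ≡ 58; y = λ·(34 - 58) - 27 ≡ 18. → (58, 18)

(58, 18)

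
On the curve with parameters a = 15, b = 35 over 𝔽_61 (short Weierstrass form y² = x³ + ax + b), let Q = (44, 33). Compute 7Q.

(6, 6)

Double-and-add on 7 = (111)₂. Start with Q = (44, 33) for the leading 1-bit.
double: tangent at (44, 33): λ = (3·44² + 15)/(2·33) ≡ 28/5. 5⁻¹ ≡ 49 (mod 61), so λ ≡ 28·49 ≡ 30.
  x = λ² - 44 - 44 = 900 - 88 ≡ 19; y = λ·(44 - 19) - 33 ≡ 46. → (19, 46)
add Q: (19, 46) + (44, 33). λ = (33 - 46)/(44 - 19) ≡ 48/25 mod 61. 25⁻¹ ≡ 22 (mod 61) since 25·22 = 550 ≡ 1, so λ ≡ 19.
  x = λ² - 19 - 44 = 361 - 63 ≡ 54; y = λ·(19 - 54) - 46 ≡ 21. → (54, 21)
double: tangent at (54, 21): λ = (3·54² + 15)/(2·21) ≡ 40/42. 42⁻¹ ≡ 16 (mod 61), so λ ≡ 40·16 ≡ 30.
  x = λ² - 54 - 54 = 900 - 108 ≡ 60; y = λ·(54 - 60) - 21 ≡ 43. → (60, 43)
add Q: (60, 43) + (44, 33). λ = (33 - 43)/(44 - 60) ≡ 51/45 mod 61. 45⁻¹ ≡ 19 (mod 61) since 45·19 = 855 ≡ 1, so λ ≡ 54.
  x = λ² - 60 - 44 = 2916 - 104 ≡ 6; y = λ·(60 - 6) - 43 ≡ 6. → (6, 6)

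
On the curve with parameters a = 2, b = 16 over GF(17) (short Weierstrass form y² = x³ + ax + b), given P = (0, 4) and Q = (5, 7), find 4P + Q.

(1, 11)

First 4P:
Repeated addition: build up to 4P.
2P: tangent at (0, 4): λ = (3·0² + 2)/(2·4) ≡ 2/8. 8⁻¹ ≡ 15 (mod 17), so λ ≡ 2·15 ≡ 13.
  x = λ² - 0 - 0 = 169 - 0 ≡ 16; y = λ·(0 - 16) - 4 ≡ 9. → (16, 9)
3P: (16, 9) + (0, 4). λ = (4 - 9)/(0 - 16) ≡ 12/1 mod 17. 1⁻¹ ≡ 1 (mod 17) since 1·1 = 1 ≡ 1, so λ ≡ 12.
  x = λ² - 16 - 0 = 144 - 16 ≡ 9; y = λ·(16 - 9) - 9 ≡ 7. → (9, 7)
4P: (9, 7) + (0, 4). λ = (4 - 7)/(0 - 9) ≡ 14/8 mod 17. 8⁻¹ ≡ 15 (mod 17), so λ ≡ 6.
  x = λ² - 9 - 0 = 36 - 9 ≡ 10; y = λ·(9 - 10) - 7 ≡ 4. → (10, 4)
4P = (10, 4).
Finally 4P + Q:
(10, 4) + (5, 7). λ = (7 - 4)/(5 - 10) ≡ 3/12 mod 17. 12⁻¹ ≡ 10 (mod 17), so λ ≡ 13.
  x = λ² - 10 - 5 = 169 - 15 ≡ 1; y = λ·(10 - 1) - 4 ≡ 11. → (1, 11)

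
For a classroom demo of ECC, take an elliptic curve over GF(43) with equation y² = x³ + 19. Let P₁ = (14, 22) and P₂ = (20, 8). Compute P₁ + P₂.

(24, 30)

(14, 22) + (20, 8). λ = (8 - 22)/(20 - 14) ≡ 29/6 mod 43. 6⁻¹ ≡ 36 (mod 43), so λ ≡ 12.
  x = λ² - 14 - 20 = 144 - 34 ≡ 24; y = λ·(14 - 24) - 22 ≡ 30. → (24, 30)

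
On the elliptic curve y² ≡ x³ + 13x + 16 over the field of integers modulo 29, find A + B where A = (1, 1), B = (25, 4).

(1, 1) + (25, 4). λ = (4 - 1)/(25 - 1) ≡ 3/24 mod 29. 24⁻¹ ≡ 23 (mod 29), so λ ≡ 11.
  x = λ² - 1 - 25 = 121 - 26 ≡ 8; y = λ·(1 - 8) - 1 ≡ 9. → (8, 9)

(8, 9)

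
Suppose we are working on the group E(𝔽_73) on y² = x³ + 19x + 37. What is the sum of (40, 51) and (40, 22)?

The two points share x = 40 and their y-coordinates satisfy 51 + 22 ≡ 0 (mod 73), so they are inverses. Their sum is O.

O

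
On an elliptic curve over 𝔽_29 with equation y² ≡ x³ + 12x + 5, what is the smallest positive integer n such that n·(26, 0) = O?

2P: (26, 0) + (26, 0): same x and y₁ ≡ -y₂, so the sum is O.
2P = O, so the order is 2.

2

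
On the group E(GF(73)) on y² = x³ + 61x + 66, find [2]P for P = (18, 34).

tangent at (18, 34): λ = (3·18² + 61)/(2·34) ≡ 11/68. 68⁻¹ ≡ 29 (mod 73) since 68·29 = 1972 ≡ 1, so λ ≡ 11·29 ≡ 27.
  x = λ² - 18 - 18 = 729 - 36 ≡ 36; y = λ·(18 - 36) - 34 ≡ 64. → (36, 64)

(36, 64)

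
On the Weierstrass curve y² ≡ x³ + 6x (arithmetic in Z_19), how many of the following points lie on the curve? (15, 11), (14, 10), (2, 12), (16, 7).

(15, 11): 11² ≡ 7, rhs ≡ 7 → on.
(14, 10): 10² ≡ 5, rhs ≡ 16 → off.
(2, 12): 12² ≡ 11, rhs ≡ 1 → off.
(16, 7): 7² ≡ 11, rhs ≡ 12 → off.

1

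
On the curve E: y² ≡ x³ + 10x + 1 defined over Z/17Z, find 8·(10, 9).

Write Q = (10, 9).
Repeated addition: build up to 8Q.
2Q: tangent at (10, 9): λ = (3·10² + 10)/(2·9) ≡ 4/1. 1⁻¹ ≡ 1 (mod 17) since 1·1 = 1 ≡ 1, so λ ≡ 4·1 ≡ 4.
  x = λ² - 10 - 10 = 16 - 20 ≡ 13; y = λ·(10 - 13) - 9 ≡ 13. → (13, 13)
3Q: (13, 13) + (10, 9). λ = (9 - 13)/(10 - 13) ≡ 13/14 mod 17. 14⁻¹ ≡ 11 (mod 17), so λ ≡ 7.
  x = λ² - 13 - 10 = 49 - 23 ≡ 9; y = λ·(13 - 9) - 13 ≡ 15. → (9, 15)
4Q: (9, 15) + (10, 9). λ = (9 - 15)/(10 - 9) ≡ 11/1 mod 17. 1⁻¹ ≡ 1 (mod 17) since 1·1 = 1 ≡ 1, so λ ≡ 11.
  x = λ² - 9 - 10 = 121 - 19 ≡ 0; y = λ·(9 - 0) - 15 ≡ 16. → (0, 16)
5Q: (0, 16) + (10, 9). λ = (9 - 16)/(10 - 0) ≡ 10/10 mod 17. 10⁻¹ ≡ 12 (mod 17), so λ ≡ 1.
  x = λ² - 0 - 10 = 1 - 10 ≡ 8; y = λ·(0 - 8) - 16 ≡ 10. → (8, 10)
6Q: (8, 10) + (10, 9). λ = (9 - 10)/(10 - 8) ≡ 16/2 mod 17. 2⁻¹ ≡ 9 (mod 17), so λ ≡ 8.
  x = λ² - 8 - 10 = 64 - 18 ≡ 12; y = λ·(8 - 12) - 10 ≡ 9. → (12, 9)
7Q: (12, 9) + (10, 9). λ = (9 - 9)/(10 - 12) ≡ 0/15 mod 17. 15⁻¹ ≡ 8 (mod 17), so λ ≡ 0.
  x = λ² - 12 - 10 = 0 - 22 ≡ 12; y = λ·(12 - 12) - 9 ≡ 8. → (12, 8)
8Q: (12, 8) + (10, 9). λ = (9 - 8)/(10 - 12) ≡ 1/15 mod 17. 15⁻¹ ≡ 8 (mod 17), so λ ≡ 8.
  x = λ² - 12 - 10 = 64 - 22 ≡ 8; y = λ·(12 - 8) - 8 ≡ 7. → (8, 7)

(8, 7)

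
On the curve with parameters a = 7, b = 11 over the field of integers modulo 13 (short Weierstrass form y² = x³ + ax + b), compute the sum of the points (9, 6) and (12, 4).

(4, 8)

(9, 6) + (12, 4). λ = (4 - 6)/(12 - 9) ≡ 11/3 mod 13. 3⁻¹ ≡ 9 (mod 13), so λ ≡ 8.
  x = λ² - 9 - 12 = 64 - 21 ≡ 4; y = λ·(9 - 4) - 6 ≡ 8. → (4, 8)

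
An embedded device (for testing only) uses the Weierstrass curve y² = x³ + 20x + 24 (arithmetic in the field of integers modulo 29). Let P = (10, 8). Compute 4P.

(1, 25)

Repeated addition: build up to 4P.
2P: tangent at (10, 8): λ = (3·10² + 20)/(2·8) ≡ 1/16. 16⁻¹ ≡ 20 (mod 29), so λ ≡ 1·20 ≡ 20.
  x = λ² - 10 - 10 = 400 - 20 ≡ 3; y = λ·(10 - 3) - 8 ≡ 16. → (3, 16)
3P: (3, 16) + (10, 8). λ = (8 - 16)/(10 - 3) ≡ 21/7 mod 29. 7⁻¹ ≡ 25 (mod 29), so λ ≡ 3.
  x = λ² - 3 - 10 = 9 - 13 ≡ 25; y = λ·(3 - 25) - 16 ≡ 5. → (25, 5)
4P: (25, 5) + (10, 8). λ = (8 - 5)/(10 - 25) ≡ 3/14 mod 29. 14⁻¹ ≡ 27 (mod 29), so λ ≡ 23.
  x = λ² - 25 - 10 = 529 - 35 ≡ 1; y = λ·(25 - 1) - 5 ≡ 25. → (1, 25)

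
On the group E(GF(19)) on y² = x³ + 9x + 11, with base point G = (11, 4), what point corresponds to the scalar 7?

Repeated addition: build up to 7G.
2G: tangent at (11, 4): λ = (3·11² + 9)/(2·4) ≡ 11/8. 8⁻¹ ≡ 12 (mod 19) since 8·12 = 96 ≡ 1, so λ ≡ 11·12 ≡ 18.
  x = λ² - 11 - 11 = 324 - 22 ≡ 17; y = λ·(11 - 17) - 4 ≡ 2. → (17, 2)
3G: (17, 2) + (11, 4). λ = (4 - 2)/(11 - 17) ≡ 2/13 mod 19. 13⁻¹ ≡ 3 (mod 19) since 13·3 = 39 ≡ 1, so λ ≡ 6.
  x = λ² - 17 - 11 = 36 - 28 ≡ 8; y = λ·(17 - 8) - 2 ≡ 14. → (8, 14)
4G: (8, 14) + (11, 4). λ = (4 - 14)/(11 - 8) ≡ 9/3 mod 19. 3⁻¹ ≡ 13 (mod 19) since 3·13 = 39 ≡ 1, so λ ≡ 3.
  x = λ² - 8 - 11 = 9 - 19 ≡ 9; y = λ·(8 - 9) - 14 ≡ 2. → (9, 2)
5G: (9, 2) + (11, 4). λ = (4 - 2)/(11 - 9) ≡ 2/2 mod 19. 2⁻¹ ≡ 10 (mod 19) since 2·10 = 20 ≡ 1, so λ ≡ 1.
  x = λ² - 9 - 11 = 1 - 20 ≡ 0; y = λ·(9 - 0) - 2 ≡ 7. → (0, 7)
6G: (0, 7) + (11, 4). λ = (4 - 7)/(11 - 0) ≡ 16/11 mod 19. 11⁻¹ ≡ 7 (mod 19) since 11·7 = 77 ≡ 1, so λ ≡ 17.
  x = λ² - 0 - 11 = 289 - 11 ≡ 12; y = λ·(0 - 12) - 7 ≡ 17. → (12, 17)
7G: (12, 17) + (11, 4). λ = (4 - 17)/(11 - 12) ≡ 6/18 mod 19. 18⁻¹ ≡ 18 (mod 19) since 18·18 = 324 ≡ 1, so λ ≡ 13.
  x = λ² - 12 - 11 = 169 - 23 ≡ 13; y = λ·(12 - 13) - 17 ≡ 8. → (13, 8)

(13, 8)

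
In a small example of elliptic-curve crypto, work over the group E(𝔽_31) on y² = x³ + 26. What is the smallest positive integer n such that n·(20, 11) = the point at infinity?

5

2P: tangent at (20, 11): λ = (3·20² + 0)/(2·11) ≡ 22/22. 22⁻¹ ≡ 24 (mod 31) since 22·24 = 528 ≡ 1, so λ ≡ 22·24 ≡ 1.
  x = λ² - 20 - 20 = 1 - 40 ≡ 23; y = λ·(20 - 23) - 11 ≡ 17. → (23, 17)
3P: (23, 17) + (20, 11). λ = (11 - 17)/(20 - 23) ≡ 25/28 mod 31. 28⁻¹ ≡ 10 (mod 31) since 28·10 = 280 ≡ 1, so λ ≡ 2.
  x = λ² - 23 - 20 = 4 - 43 ≡ 23; y = λ·(23 - 23) - 17 ≡ 14. → (23, 14)
4P: (23, 14) + (20, 11). λ = (11 - 14)/(20 - 23) ≡ 28/28 mod 31. 28⁻¹ ≡ 10 (mod 31) since 28·10 = 280 ≡ 1, so λ ≡ 1.
  x = λ² - 23 - 20 = 1 - 43 ≡ 20; y = λ·(23 - 20) - 14 ≡ 20. → (20, 20)
5P: (20, 20) + (20, 11): same x and y₁ ≡ -y₂, so the sum is the point at infinity.
5P = the point at infinity, so the order is 5.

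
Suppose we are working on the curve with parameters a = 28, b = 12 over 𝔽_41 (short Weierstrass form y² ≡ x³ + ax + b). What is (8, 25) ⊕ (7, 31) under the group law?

(8, 25) + (7, 31). λ = (31 - 25)/(7 - 8) ≡ 6/40 mod 41. 40⁻¹ ≡ 40 (mod 41) since 40·40 = 1600 ≡ 1, so λ ≡ 35.
  x = λ² - 8 - 7 = 1225 - 15 ≡ 21; y = λ·(8 - 21) - 25 ≡ 12. → (21, 12)

(21, 12)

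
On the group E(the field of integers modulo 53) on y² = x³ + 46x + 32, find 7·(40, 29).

Write P = (40, 29).
Double-and-add on 7 = (111)₂. Start with P = (40, 29) for the leading 1-bit.
double: tangent at (40, 29): λ = (3·40² + 46)/(2·29) ≡ 23/5. 5⁻¹ ≡ 32 (mod 53), so λ ≡ 23·32 ≡ 47.
  x = λ² - 40 - 40 = 2209 - 80 ≡ 9; y = λ·(40 - 9) - 29 ≡ 50. → (9, 50)
add P: (9, 50) + (40, 29). λ = (29 - 50)/(40 - 9) ≡ 32/31 mod 53. 31⁻¹ ≡ 12 (mod 53) since 31·12 = 372 ≡ 1, so λ ≡ 13.
  x = λ² - 9 - 40 = 169 - 49 ≡ 14; y = λ·(9 - 14) - 50 ≡ 44. → (14, 44)
double: tangent at (14, 44): λ = (3·14² + 46)/(2·44) ≡ 51/35. 35⁻¹ ≡ 50 (mod 53), so λ ≡ 51·50 ≡ 6.
  x = λ² - 14 - 14 = 36 - 28 ≡ 8; y = λ·(14 - 8) - 44 ≡ 45. → (8, 45)
add P: (8, 45) + (40, 29). λ = (29 - 45)/(40 - 8) ≡ 37/32 mod 53. 32⁻¹ ≡ 5 (mod 53) since 32·5 = 160 ≡ 1, so λ ≡ 26.
  x = λ² - 8 - 40 = 676 - 48 ≡ 45; y = λ·(8 - 45) - 45 ≡ 0. → (45, 0)

(45, 0)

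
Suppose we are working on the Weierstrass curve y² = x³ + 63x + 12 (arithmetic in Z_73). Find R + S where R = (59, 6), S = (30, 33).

(59, 6) + (30, 33). λ = (33 - 6)/(30 - 59) ≡ 27/44 mod 73. 44⁻¹ ≡ 5 (mod 73), so λ ≡ 62.
  x = λ² - 59 - 30 = 3844 - 89 ≡ 32; y = λ·(59 - 32) - 6 ≡ 62. → (32, 62)

(32, 62)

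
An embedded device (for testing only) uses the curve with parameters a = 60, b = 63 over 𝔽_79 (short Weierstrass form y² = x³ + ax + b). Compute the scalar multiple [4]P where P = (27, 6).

(19, 2)

Repeated addition: build up to 4P.
2P: tangent at (27, 6): λ = (3·27² + 60)/(2·6) ≡ 35/12. 12⁻¹ ≡ 33 (mod 79), so λ ≡ 35·33 ≡ 49.
  x = λ² - 27 - 27 = 2401 - 54 ≡ 56; y = λ·(27 - 56) - 6 ≡ 74. → (56, 74)
3P: (56, 74) + (27, 6). λ = (6 - 74)/(27 - 56) ≡ 11/50 mod 79. 50⁻¹ ≡ 49 (mod 79) since 50·49 = 2450 ≡ 1, so λ ≡ 65.
  x = λ² - 56 - 27 = 4225 - 83 ≡ 34; y = λ·(56 - 34) - 74 ≡ 13. → (34, 13)
4P: (34, 13) + (27, 6). λ = (6 - 13)/(27 - 34) ≡ 72/72 mod 79. 72⁻¹ ≡ 45 (mod 79), so λ ≡ 1.
  x = λ² - 34 - 27 = 1 - 61 ≡ 19; y = λ·(34 - 19) - 13 ≡ 2. → (19, 2)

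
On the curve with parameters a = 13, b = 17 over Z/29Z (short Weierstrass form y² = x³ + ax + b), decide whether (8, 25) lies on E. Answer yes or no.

y² = 25² ≡ 16; x³ + 13x + 17 = 633 ≡ 24 (mod 29). 16 ≠ 24.

no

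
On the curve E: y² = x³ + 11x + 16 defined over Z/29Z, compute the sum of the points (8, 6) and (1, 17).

(13, 6)

(8, 6) + (1, 17). λ = (17 - 6)/(1 - 8) ≡ 11/22 mod 29. 22⁻¹ ≡ 4 (mod 29), so λ ≡ 15.
  x = λ² - 8 - 1 = 225 - 9 ≡ 13; y = λ·(8 - 13) - 6 ≡ 6. → (13, 6)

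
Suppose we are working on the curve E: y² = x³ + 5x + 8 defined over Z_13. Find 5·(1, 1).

(1, 12)

Write G = (1, 1).
Repeated addition: build up to 5G.
2G: tangent at (1, 1): λ = (3·1² + 5)/(2·1) ≡ 8/2. 2⁻¹ ≡ 7 (mod 13), so λ ≡ 8·7 ≡ 4.
  x = λ² - 1 - 1 = 16 - 2 ≡ 1; y = λ·(1 - 1) - 1 ≡ 12. → (1, 12)
3G: (1, 12) + (1, 1): same x and y₁ ≡ -y₂, so the sum is O.
4G: O + (1, 1) = (1, 1) (identity).
5G: tangent at (1, 1): λ = (3·1² + 5)/(2·1) ≡ 8/2. 2⁻¹ ≡ 7 (mod 13) since 2·7 = 14 ≡ 1, so λ ≡ 8·7 ≡ 4.
  x = λ² - 1 - 1 = 16 - 2 ≡ 1; y = λ·(1 - 1) - 1 ≡ 12. → (1, 12)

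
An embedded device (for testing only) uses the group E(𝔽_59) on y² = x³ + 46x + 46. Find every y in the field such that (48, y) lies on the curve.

none

x³ + 46x + 46 = 112846 ≡ 38 (mod 59).
38 is a non-residue mod 59; no y exists.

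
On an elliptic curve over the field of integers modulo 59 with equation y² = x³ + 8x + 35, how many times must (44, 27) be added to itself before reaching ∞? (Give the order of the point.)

12

2P: tangent at (44, 27): λ = (3·44² + 8)/(2·27) ≡ 34/54. 54⁻¹ ≡ 47 (mod 59) since 54·47 = 2538 ≡ 1, so λ ≡ 34·47 ≡ 5.
  x = λ² - 44 - 44 = 25 - 88 ≡ 55; y = λ·(44 - 55) - 27 ≡ 36. → (55, 36)
3P: (55, 36) + (44, 27). λ = (27 - 36)/(44 - 55) ≡ 50/48 mod 59. 48⁻¹ ≡ 16 (mod 59), so λ ≡ 33.
  x = λ² - 55 - 44 = 1089 - 99 ≡ 46; y = λ·(55 - 46) - 36 ≡ 25. → (46, 25)
4P: (46, 25) + (44, 27). λ = (27 - 25)/(44 - 46) ≡ 2/57 mod 59. 57⁻¹ ≡ 29 (mod 59), so λ ≡ 58.
  x = λ² - 46 - 44 = 3364 - 90 ≡ 29; y = λ·(46 - 29) - 25 ≡ 17. → (29, 17)
5P: (29, 17) + (44, 27). λ = (27 - 17)/(44 - 29) ≡ 10/15 mod 59. 15⁻¹ ≡ 4 (mod 59) since 15·4 = 60 ≡ 1, so λ ≡ 40.
  x = λ² - 29 - 44 = 1600 - 73 ≡ 52; y = λ·(29 - 52) - 17 ≡ 7. → (52, 7)
6P: (52, 7) + (44, 27). λ = (27 - 7)/(44 - 52) ≡ 20/51 mod 59. 51⁻¹ ≡ 22 (mod 59), so λ ≡ 27.
  x = λ² - 52 - 44 = 729 - 96 ≡ 43; y = λ·(52 - 43) - 7 ≡ 0. → (43, 0)
7P: (43, 0) + (44, 27). λ = (27 - 0)/(44 - 43) ≡ 27/1 mod 59. 1⁻¹ ≡ 1 (mod 59), so λ ≡ 27.
  x = λ² - 43 - 44 = 729 - 87 ≡ 52; y = λ·(43 - 52) - 0 ≡ 52. → (52, 52)
8P: (52, 52) + (44, 27). λ = (27 - 52)/(44 - 52) ≡ 34/51 mod 59. 51⁻¹ ≡ 22 (mod 59), so λ ≡ 40.
  x = λ² - 52 - 44 = 1600 - 96 ≡ 29; y = λ·(52 - 29) - 52 ≡ 42. → (29, 42)
9P: (29, 42) + (44, 27). λ = (27 - 42)/(44 - 29) ≡ 44/15 mod 59. 15⁻¹ ≡ 4 (mod 59) since 15·4 = 60 ≡ 1, so λ ≡ 58.
  x = λ² - 29 - 44 = 3364 - 73 ≡ 46; y = λ·(29 - 46) - 42 ≡ 34. → (46, 34)
10P: (46, 34) + (44, 27). λ = (27 - 34)/(44 - 46) ≡ 52/57 mod 59. 57⁻¹ ≡ 29 (mod 59), so λ ≡ 33.
  x = λ² - 46 - 44 = 1089 - 90 ≡ 55; y = λ·(46 - 55) - 34 ≡ 23. → (55, 23)
11P: (55, 23) + (44, 27). λ = (27 - 23)/(44 - 55) ≡ 4/48 mod 59. 48⁻¹ ≡ 16 (mod 59) since 48·16 = 768 ≡ 1, so λ ≡ 5.
  x = λ² - 55 - 44 = 25 - 99 ≡ 44; y = λ·(55 - 44) - 23 ≡ 32. → (44, 32)
12P: (44, 32) + (44, 27): same x and y₁ ≡ -y₂, so the sum is ∞.
12P = ∞, so the order is 12.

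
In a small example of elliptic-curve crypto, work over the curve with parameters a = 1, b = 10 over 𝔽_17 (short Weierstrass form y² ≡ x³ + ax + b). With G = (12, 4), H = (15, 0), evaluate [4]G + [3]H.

(16, 5)

First 4G:
Double-and-add on 4 = (100)₂. Start with G = (12, 4) for the leading 1-bit.
double: tangent at (12, 4): λ = (3·12² + 1)/(2·4) ≡ 8/8. 8⁻¹ ≡ 15 (mod 17), so λ ≡ 8·15 ≡ 1.
  x = λ² - 12 - 12 = 1 - 24 ≡ 11; y = λ·(12 - 11) - 4 ≡ 14. → (11, 14)
double: tangent at (11, 14): λ = (3·11² + 1)/(2·14) ≡ 7/11. 11⁻¹ ≡ 14 (mod 17) since 11·14 = 154 ≡ 1, so λ ≡ 7·14 ≡ 13.
  x = λ² - 11 - 11 = 169 - 22 ≡ 11; y = λ·(11 - 11) - 14 ≡ 3. → (11, 3)
4G = (11, 3).
Next 3H:
Repeated addition: build up to 3H.
2H: (15, 0) + (15, 0): same x and y₁ ≡ -y₂, so the sum is the point at infinity.
3H: the point at infinity + (15, 0) = (15, 0) (identity).
3H = (15, 0).
Finally 4G + 3H:
(11, 3) + (15, 0). λ = (0 - 3)/(15 - 11) ≡ 14/4 mod 17. 4⁻¹ ≡ 13 (mod 17), so λ ≡ 12.
  x = λ² - 11 - 15 = 144 - 26 ≡ 16; y = λ·(11 - 16) - 3 ≡ 5. → (16, 5)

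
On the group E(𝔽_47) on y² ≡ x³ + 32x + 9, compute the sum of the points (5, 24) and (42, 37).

(36, 21)

(5, 24) + (42, 37). λ = (37 - 24)/(42 - 5) ≡ 13/37 mod 47. 37⁻¹ ≡ 14 (mod 47), so λ ≡ 41.
  x = λ² - 5 - 42 = 1681 - 47 ≡ 36; y = λ·(5 - 36) - 24 ≡ 21. → (36, 21)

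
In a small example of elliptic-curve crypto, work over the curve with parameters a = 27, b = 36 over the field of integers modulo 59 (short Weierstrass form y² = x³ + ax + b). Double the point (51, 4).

tangent at (51, 4): λ = (3·51² + 27)/(2·4) ≡ 42/8. 8⁻¹ ≡ 37 (mod 59) since 8·37 = 296 ≡ 1, so λ ≡ 42·37 ≡ 20.
  x = λ² - 51 - 51 = 400 - 102 ≡ 3; y = λ·(51 - 3) - 4 ≡ 12. → (3, 12)

(3, 12)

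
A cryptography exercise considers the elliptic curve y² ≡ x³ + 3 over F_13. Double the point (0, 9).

(0, 4)

tangent at (0, 9): λ = (3·0² + 0)/(2·9) ≡ 0/5. 5⁻¹ ≡ 8 (mod 13), so λ ≡ 0·8 ≡ 0.
  x = λ² - 0 - 0 = 0 - 0 ≡ 0; y = λ·(0 - 0) - 9 ≡ 4. → (0, 4)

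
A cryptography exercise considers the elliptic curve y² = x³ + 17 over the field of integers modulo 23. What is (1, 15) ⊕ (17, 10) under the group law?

(21, 20)

(1, 15) + (17, 10). λ = (10 - 15)/(17 - 1) ≡ 18/16 mod 23. 16⁻¹ ≡ 13 (mod 23), so λ ≡ 4.
  x = λ² - 1 - 17 = 16 - 18 ≡ 21; y = λ·(1 - 21) - 15 ≡ 20. → (21, 20)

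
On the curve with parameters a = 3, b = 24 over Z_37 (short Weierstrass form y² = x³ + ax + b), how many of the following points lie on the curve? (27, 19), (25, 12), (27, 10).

(27, 19): 19² ≡ 28, rhs ≡ 30 → off.
(25, 12): 12² ≡ 33, rhs ≡ 36 → off.
(27, 10): 10² ≡ 26, rhs ≡ 30 → off.

0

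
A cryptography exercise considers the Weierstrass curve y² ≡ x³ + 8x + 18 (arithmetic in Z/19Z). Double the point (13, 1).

tangent at (13, 1): λ = (3·13² + 8)/(2·1) ≡ 2/2. 2⁻¹ ≡ 10 (mod 19) since 2·10 = 20 ≡ 1, so λ ≡ 2·10 ≡ 1.
  x = λ² - 13 - 13 = 1 - 26 ≡ 13; y = λ·(13 - 13) - 1 ≡ 18. → (13, 18)

(13, 18)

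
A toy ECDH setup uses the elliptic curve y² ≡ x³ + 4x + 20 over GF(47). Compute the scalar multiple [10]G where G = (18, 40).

Repeated addition: build up to 10G.
2G: tangent at (18, 40): λ = (3·18² + 4)/(2·40) ≡ 36/33. 33⁻¹ ≡ 10 (mod 47) since 33·10 = 330 ≡ 1, so λ ≡ 36·10 ≡ 31.
  x = λ² - 18 - 18 = 961 - 36 ≡ 32; y = λ·(18 - 32) - 40 ≡ 43. → (32, 43)
3G: (32, 43) + (18, 40). λ = (40 - 43)/(18 - 32) ≡ 44/33 mod 47. 33⁻¹ ≡ 10 (mod 47), so λ ≡ 17.
  x = λ² - 32 - 18 = 289 - 50 ≡ 4; y = λ·(32 - 4) - 43 ≡ 10. → (4, 10)
4G: (4, 10) + (18, 40). λ = (40 - 10)/(18 - 4) ≡ 30/14 mod 47. 14⁻¹ ≡ 37 (mod 47) since 14·37 = 518 ≡ 1, so λ ≡ 29.
  x = λ² - 4 - 18 = 841 - 22 ≡ 20; y = λ·(4 - 20) - 10 ≡ 43. → (20, 43)
5G: (20, 43) + (18, 40). λ = (40 - 43)/(18 - 20) ≡ 44/45 mod 47. 45⁻¹ ≡ 23 (mod 47), so λ ≡ 25.
  x = λ² - 20 - 18 = 625 - 38 ≡ 23; y = λ·(20 - 23) - 43 ≡ 23. → (23, 23)
6G: (23, 23) + (18, 40). λ = (40 - 23)/(18 - 23) ≡ 17/42 mod 47. 42⁻¹ ≡ 28 (mod 47) since 42·28 = 1176 ≡ 1, so λ ≡ 6.
  x = λ² - 23 - 18 = 36 - 41 ≡ 42; y = λ·(23 - 42) - 23 ≡ 4. → (42, 4)
7G: (42, 4) + (18, 40). λ = (40 - 4)/(18 - 42) ≡ 36/23 mod 47. 23⁻¹ ≡ 45 (mod 47) since 23·45 = 1035 ≡ 1, so λ ≡ 22.
  x = λ² - 42 - 18 = 484 - 60 ≡ 1; y = λ·(42 - 1) - 4 ≡ 5. → (1, 5)
8G: (1, 5) + (18, 40). λ = (40 - 5)/(18 - 1) ≡ 35/17 mod 47. 17⁻¹ ≡ 36 (mod 47) since 17·36 = 612 ≡ 1, so λ ≡ 38.
  x = λ² - 1 - 18 = 1444 - 19 ≡ 15; y = λ·(1 - 15) - 5 ≡ 27. → (15, 27)
9G: (15, 27) + (18, 40). λ = (40 - 27)/(18 - 15) ≡ 13/3 mod 47. 3⁻¹ ≡ 16 (mod 47) since 3·16 = 48 ≡ 1, so λ ≡ 20.
  x = λ² - 15 - 18 = 400 - 33 ≡ 38; y = λ·(15 - 38) - 27 ≡ 30. → (38, 30)
10G: (38, 30) + (18, 40). λ = (40 - 30)/(18 - 38) ≡ 10/27 mod 47. 27⁻¹ ≡ 7 (mod 47), so λ ≡ 23.
  x = λ² - 38 - 18 = 529 - 56 ≡ 3; y = λ·(38 - 3) - 30 ≡ 23. → (3, 23)

(3, 23)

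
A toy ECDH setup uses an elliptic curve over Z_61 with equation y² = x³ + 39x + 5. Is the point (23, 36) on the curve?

yes

y² = 36² ≡ 15; x³ + 39x + 5 = 13069 ≡ 15 (mod 61). 15 = 15.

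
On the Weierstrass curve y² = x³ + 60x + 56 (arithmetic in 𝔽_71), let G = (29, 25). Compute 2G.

(19, 23)

tangent at (29, 25): λ = (3·29² + 60)/(2·25) ≡ 27/50. 50⁻¹ ≡ 27 (mod 71), so λ ≡ 27·27 ≡ 19.
  x = λ² - 29 - 29 = 361 - 58 ≡ 19; y = λ·(29 - 19) - 25 ≡ 23. → (19, 23)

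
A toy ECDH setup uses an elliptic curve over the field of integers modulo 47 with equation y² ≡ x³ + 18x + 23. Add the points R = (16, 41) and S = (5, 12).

(16, 41) + (5, 12). λ = (12 - 41)/(5 - 16) ≡ 18/36 mod 47. 36⁻¹ ≡ 17 (mod 47), so λ ≡ 24.
  x = λ² - 16 - 5 = 576 - 21 ≡ 38; y = λ·(16 - 38) - 41 ≡ 42. → (38, 42)

(38, 42)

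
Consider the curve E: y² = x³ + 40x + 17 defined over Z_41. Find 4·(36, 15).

(34, 38)

Write Q = (36, 15).
Repeated addition: build up to 4Q.
2Q: tangent at (36, 15): λ = (3·36² + 40)/(2·15) ≡ 33/30. 30⁻¹ ≡ 26 (mod 41) since 30·26 = 780 ≡ 1, so λ ≡ 33·26 ≡ 38.
  x = λ² - 36 - 36 = 1444 - 72 ≡ 19; y = λ·(36 - 19) - 15 ≡ 16. → (19, 16)
3Q: (19, 16) + (36, 15). λ = (15 - 16)/(36 - 19) ≡ 40/17 mod 41. 17⁻¹ ≡ 29 (mod 41), so λ ≡ 12.
  x = λ² - 19 - 36 = 144 - 55 ≡ 7; y = λ·(19 - 7) - 16 ≡ 5. → (7, 5)
4Q: (7, 5) + (36, 15). λ = (15 - 5)/(36 - 7) ≡ 10/29 mod 41. 29⁻¹ ≡ 17 (mod 41), so λ ≡ 6.
  x = λ² - 7 - 36 = 36 - 43 ≡ 34; y = λ·(7 - 34) - 5 ≡ 38. → (34, 38)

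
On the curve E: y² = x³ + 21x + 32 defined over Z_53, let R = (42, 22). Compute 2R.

(11, 51)

tangent at (42, 22): λ = (3·42² + 21)/(2·22) ≡ 13/44. 44⁻¹ ≡ 47 (mod 53), so λ ≡ 13·47 ≡ 28.
  x = λ² - 42 - 42 = 784 - 84 ≡ 11; y = λ·(42 - 11) - 22 ≡ 51. → (11, 51)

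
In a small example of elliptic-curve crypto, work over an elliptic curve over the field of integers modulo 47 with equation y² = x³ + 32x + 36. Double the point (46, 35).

tangent at (46, 35): λ = (3·46² + 32)/(2·35) ≡ 35/23. 23⁻¹ ≡ 45 (mod 47), so λ ≡ 35·45 ≡ 24.
  x = λ² - 46 - 46 = 576 - 92 ≡ 14; y = λ·(46 - 14) - 35 ≡ 28. → (14, 28)

(14, 28)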